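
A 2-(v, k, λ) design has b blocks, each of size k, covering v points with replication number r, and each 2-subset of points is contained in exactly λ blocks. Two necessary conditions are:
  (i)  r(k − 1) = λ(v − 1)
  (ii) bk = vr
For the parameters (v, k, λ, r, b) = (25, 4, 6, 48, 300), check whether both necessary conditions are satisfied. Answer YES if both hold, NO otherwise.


Condition (i): r(k − 1) = 48·3 = 144; λ(v − 1) = 6·24 = 144. Match? YES.
Condition (ii): bk = 300·4 = 1200; vr = 25·48 = 1200. Match? YES.
Both conditions hold? YES.

YES


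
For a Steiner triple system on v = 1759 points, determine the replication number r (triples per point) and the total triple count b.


An STS(v) is a 2-(v, 3, 1) BIBD: block size k = 3, λ = 1.
Replication: r(k − 1) = λ(v − 1) ⇒ r·2 = 1759 − 1 = 1758 ⇒ r = 879.
Block count: bk = vr ⇒ b·3 = 1759·879 = 1546161 ⇒ b = 515387.

r = 879, b = 515387.


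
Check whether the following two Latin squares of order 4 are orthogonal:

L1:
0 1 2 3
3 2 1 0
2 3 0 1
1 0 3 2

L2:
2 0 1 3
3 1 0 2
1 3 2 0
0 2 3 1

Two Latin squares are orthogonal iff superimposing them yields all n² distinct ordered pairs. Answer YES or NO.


Form the n² = 16 superimposed pairs (L1[i][j], L2[i][j]), row by row (rows and columns indexed from 0):
row 0: (0,2) (1,0) (2,1) (3,3)
row 1: (3,3) (2,1) (1,0) (0,2)
row 2: (2,1) (3,3) (0,2) (1,0)
row 3: (1,0) (0,2) (3,3) (2,1)
Orthogonality requires all 16 pairs distinct.
But the pair (3,3) repeats: cell (0,3) has L1 = 3, L2 = 3, and cell (1,0) has L1 = 3, L2 = 3.
A repeated pair means some other pair never occurs (only 4 distinct pairs out of 16), so the squares are not orthogonal.
Conclusion: NO.

NO


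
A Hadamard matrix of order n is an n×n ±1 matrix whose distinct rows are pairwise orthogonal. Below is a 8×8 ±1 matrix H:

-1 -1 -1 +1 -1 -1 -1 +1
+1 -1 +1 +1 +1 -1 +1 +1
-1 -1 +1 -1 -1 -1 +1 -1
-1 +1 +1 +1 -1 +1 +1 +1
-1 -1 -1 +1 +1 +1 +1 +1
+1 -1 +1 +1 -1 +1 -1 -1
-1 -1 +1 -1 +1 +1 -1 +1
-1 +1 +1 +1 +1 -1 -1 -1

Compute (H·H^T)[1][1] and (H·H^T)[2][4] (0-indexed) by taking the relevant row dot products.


Row 1 of H: [1, -1, 1, 1, 1, -1, 1, 1].
Row 2 of H: [-1, -1, 1, -1, -1, -1, 1, -1].
Row 4 of H: [-1, -1, -1, 1, 1, 1, 1, 1].
(H·H^T)[1][1] = Σ_j H[1][j]·H[1][j] = (1)² + (-1)² + (1)² + (1)² + (1)² + (-1)² + (1)² + (1)² = 1 + 1 + 1 + 1 + 1 + 1 + 1 + 1 = 8.
(H·H^T)[2][4] = Σ_j H[2][j]·H[4][j] = (-1)·(-1) + (-1)·(-1) + (1)·(-1) + (-1)·(1) + (-1)·(1) + (-1)·(1) + (1)·(1) + (-1)·(1) = 1 + 1 + -1 + -1 + -1 + -1 + 1 + -1 = -2.
Rows 2 and 4 are not orthogonal (dot product = -2 ≠ 0), so H is not a Hadamard matrix.

(1,1) entry = 8; (2,4) entry = -2.


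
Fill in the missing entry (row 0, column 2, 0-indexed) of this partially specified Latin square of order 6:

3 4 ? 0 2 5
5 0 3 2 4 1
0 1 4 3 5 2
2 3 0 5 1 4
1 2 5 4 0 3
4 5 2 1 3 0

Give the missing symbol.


Row 0 contains symbols [0, 2, 3, 4, 5] — missing [1].
Column 2 contains symbols [0, 2, 3, 4, 5] — missing [1].
The missing symbol must appear in both missing sets; intersection = [1].
Therefore the hidden value is 1.

Missing value = 1.


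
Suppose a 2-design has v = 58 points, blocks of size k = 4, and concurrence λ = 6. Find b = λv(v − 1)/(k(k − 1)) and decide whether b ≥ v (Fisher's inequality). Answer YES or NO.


r = λ(v − 1)/(k − 1) = 6·57/3 = 114.
b = vr/k = 58·114/4 = 1653.
Fisher's inequality: b ≥ v ⇔ 1653 ≥ 58? YES.

YES


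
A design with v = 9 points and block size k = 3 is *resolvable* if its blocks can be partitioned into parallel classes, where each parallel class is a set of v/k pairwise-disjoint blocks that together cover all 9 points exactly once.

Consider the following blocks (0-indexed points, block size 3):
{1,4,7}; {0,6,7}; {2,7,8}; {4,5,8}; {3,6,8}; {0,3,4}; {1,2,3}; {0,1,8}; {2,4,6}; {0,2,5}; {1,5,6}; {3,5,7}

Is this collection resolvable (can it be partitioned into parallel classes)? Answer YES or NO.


v = 9, block size k = 3, number of blocks = 12.
For resolvability, blocks must partition into parallel classes of size v/k = 3.
Total blocks must therefore be a multiple of 3: 12 = 3·4 + 0 ⇒ divisible ✓.
Greedy packing gives 4 candidate class(es). Each should be a full parallel class (size 3, covers all 9 points).
  Class 1 (3 blocks): {1,4,7}; {3,6,8}; {0,2,5}. Points covered: [0, 1, 2, 3, 4, 5, 6, 7, 8].
  Class 2 (3 blocks): {0,6,7}; {4,5,8}; {1,2,3}. Points covered: [0, 1, 2, 3, 4, 5, 6, 7, 8].
  Class 3 (3 blocks): {2,7,8}; {0,3,4}; {1,5,6}. Points covered: [0, 1, 2, 3, 4, 5, 6, 7, 8].
  Class 4 (3 blocks): {0,1,8}; {2,4,6}; {3,5,7}. Points covered: [0, 1, 2, 3, 4, 5, 6, 7, 8].
All classes full (size 3)? YES. All classes cover every point? YES.
Resolvable? YES.

YES


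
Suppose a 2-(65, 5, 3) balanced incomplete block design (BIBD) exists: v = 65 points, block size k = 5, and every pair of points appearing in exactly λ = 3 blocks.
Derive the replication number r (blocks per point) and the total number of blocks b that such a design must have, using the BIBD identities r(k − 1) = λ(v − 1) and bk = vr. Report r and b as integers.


Any 2-(v, k, λ) BIBD satisfies two necessary conditions:
  (i)  Each point sits in r blocks, and counting incidences through any fixed point gives r(k − 1) = λ(v − 1), so r = λ(v − 1)/(k − 1).
  (ii) Total incidences bk = vr, so b = vr/k.
Step 1: r = λ(v − 1)/(k − 1) = 3·(65 − 1)/(5 − 1) = 3·64/4 = 192/4 = 48.
Step 2: b = vr/k = 65·48/5 = 3120/5 = 624.
Check integrality: r = 48 ∈ Z ✓, b = 624 ∈ Z ✓.
(These identities are necessary conditions: they determine r and b for any design with these parameters, but do not by themselves prove that one exists.)

r = 48, b = 624.


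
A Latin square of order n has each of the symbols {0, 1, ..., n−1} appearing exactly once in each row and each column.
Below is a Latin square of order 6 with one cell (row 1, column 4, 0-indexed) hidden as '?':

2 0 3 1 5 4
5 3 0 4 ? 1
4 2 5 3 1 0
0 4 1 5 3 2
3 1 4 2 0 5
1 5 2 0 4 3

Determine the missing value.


Row 1 contains symbols [0, 1, 3, 4, 5] — missing [2].
Column 4 contains symbols [0, 1, 3, 4, 5] — missing [2].
The missing symbol must appear in both missing sets; intersection = [2].
Therefore the hidden value is 2.

Missing value = 2.


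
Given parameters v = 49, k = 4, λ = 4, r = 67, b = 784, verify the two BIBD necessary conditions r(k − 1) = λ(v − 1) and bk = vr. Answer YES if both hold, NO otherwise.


Condition (i): r(k − 1) = 67·3 = 201; λ(v − 1) = 4·48 = 192. Match? NO.
Condition (ii): bk = 784·4 = 3136; vr = 49·67 = 3283. Match? NO.
Both conditions hold? NO.

NO


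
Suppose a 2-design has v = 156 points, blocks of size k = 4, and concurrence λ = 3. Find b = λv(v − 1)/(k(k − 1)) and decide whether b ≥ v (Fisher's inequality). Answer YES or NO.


b = λv(v − 1)/(k(k − 1)) = 3·156·155/(4·3) = 72540/12 = 6045.
Compare with v = 156: b ≥ v, so Fisher's inequality holds.

YES


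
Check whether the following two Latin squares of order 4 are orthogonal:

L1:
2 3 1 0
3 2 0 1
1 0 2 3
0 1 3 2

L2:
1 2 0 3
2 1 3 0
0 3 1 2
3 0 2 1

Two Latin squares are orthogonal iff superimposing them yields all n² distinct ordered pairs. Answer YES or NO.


Form the n² = 16 superimposed pairs (L1[i][j], L2[i][j]), row by row (rows and columns indexed from 0):
row 0: (2,1) (3,2) (1,0) (0,3)
row 1: (3,2) (2,1) (0,3) (1,0)
row 2: (1,0) (0,3) (2,1) (3,2)
row 3: (0,3) (1,0) (3,2) (2,1)
Orthogonality requires all 16 pairs distinct.
But the pair (3,2) repeats: cell (0,1) has L1 = 3, L2 = 2, and cell (1,0) has L1 = 3, L2 = 2.
A repeated pair means some other pair never occurs (only 4 distinct pairs out of 16), so the squares are not orthogonal.
Conclusion: NO.

NO


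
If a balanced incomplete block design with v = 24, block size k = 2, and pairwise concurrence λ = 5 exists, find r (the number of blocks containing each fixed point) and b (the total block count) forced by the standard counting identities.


Any 2-(v, k, λ) BIBD satisfies two necessary conditions:
  (i)  Each point sits in r blocks, and counting incidences through any fixed point gives r(k − 1) = λ(v − 1), so r = λ(v − 1)/(k − 1).
  (ii) Total incidences bk = vr, so b = vr/k.
Step 1: r = λ(v − 1)/(k − 1) = 5·(24 − 1)/(2 − 1) = 5·23/1 = 115/1 = 115.
Step 2: b = vr/k = 24·115/2 = 2760/2 = 1380.
Check integrality: r = 115 ∈ Z ✓, b = 1380 ∈ Z ✓.
(These identities are necessary conditions: they determine r and b for any design with these parameters, but do not by themselves prove that one exists.)

r = 115, b = 1380.


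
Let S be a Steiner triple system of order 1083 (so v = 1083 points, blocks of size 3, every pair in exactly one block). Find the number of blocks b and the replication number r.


An STS(v) is a 2-(v, 3, 1) BIBD: block size k = 3, λ = 1.
Replication: r(k − 1) = λ(v − 1) ⇒ r·2 = 1083 − 1 = 1082 ⇒ r = 541.
Block count: b = v(v − 1)/6 = 1083·1082/6 = 1171806/6 = 195301.

r = 541, b = 195301.


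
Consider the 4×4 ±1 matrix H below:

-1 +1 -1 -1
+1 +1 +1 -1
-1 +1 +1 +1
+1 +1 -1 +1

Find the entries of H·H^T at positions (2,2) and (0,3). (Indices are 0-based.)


Row 0 of H: [-1, 1, -1, -1].
Row 2 of H: [-1, 1, 1, 1].
Row 3 of H: [1, 1, -1, 1].
(H·H^T)[2][2] = Σ_j H[2][j]·H[2][j] = (-1)² + (1)² + (1)² + (1)² = 1 + 1 + 1 + 1 = 4.
(H·H^T)[0][3] = Σ_j H[0][j]·H[3][j] = (-1)·(1) + (1)·(1) + (-1)·(-1) + (-1)·(1) = -1 + 1 + 1 + -1 = 0.
So rows 0 and 3 are orthogonal; the diagonal entry equals n = 4.

(2,2) entry = 4; (0,3) entry = 0.


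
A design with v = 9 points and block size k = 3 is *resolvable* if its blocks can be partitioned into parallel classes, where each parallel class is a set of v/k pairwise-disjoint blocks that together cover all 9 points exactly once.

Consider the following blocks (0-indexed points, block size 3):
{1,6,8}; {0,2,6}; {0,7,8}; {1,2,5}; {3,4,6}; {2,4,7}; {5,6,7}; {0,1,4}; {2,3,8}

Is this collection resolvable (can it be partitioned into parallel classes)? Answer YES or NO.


v = 9, block size k = 3, number of blocks = 9.
For resolvability, blocks must partition into parallel classes of size v/k = 3.
Total blocks must therefore be a multiple of 3: 9 = 3·3 + 0 ⇒ divisible ✓.
Consider block {1,6,8}. The only other block(s) in the collection disjoint from it are {2,4,7} — just 1 block(s). Any parallel class containing {1,6,8} would need 2 other blocks each disjoint from it, so no parallel class of size 3 can contain {1,6,8}.
Since every block must belong to some parallel class in a resolution, the collection cannot be partitioned into parallel classes.
Resolvable? NO.

NO


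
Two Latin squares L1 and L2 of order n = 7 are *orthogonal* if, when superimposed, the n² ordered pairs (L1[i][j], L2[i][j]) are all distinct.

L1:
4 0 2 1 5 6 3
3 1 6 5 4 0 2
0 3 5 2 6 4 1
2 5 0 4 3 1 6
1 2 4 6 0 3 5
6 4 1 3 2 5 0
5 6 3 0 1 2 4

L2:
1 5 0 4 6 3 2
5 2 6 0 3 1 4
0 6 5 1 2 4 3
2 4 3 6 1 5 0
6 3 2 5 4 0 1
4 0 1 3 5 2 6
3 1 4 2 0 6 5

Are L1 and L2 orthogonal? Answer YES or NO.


Form the n² = 49 superimposed pairs (L1[i][j], L2[i][j]), row by row (rows and columns indexed from 0):
row 0: (4,1) (0,5) (2,0) (1,4) (5,6) (6,3) (3,2)
row 1: (3,5) (1,2) (6,6) (5,0) (4,3) (0,1) (2,4)
row 2: (0,0) (3,6) (5,5) (2,1) (6,2) (4,4) (1,3)
row 3: (2,2) (5,4) (0,3) (4,6) (3,1) (1,5) (6,0)
row 4: (1,6) (2,3) (4,2) (6,5) (0,4) (3,0) (5,1)
row 5: (6,4) (4,0) (1,1) (3,3) (2,5) (5,2) (0,6)
row 6: (5,3) (6,1) (3,4) (0,2) (1,0) (2,6) (4,5)
Orthogonality requires all 49 pairs distinct.
Check by first coordinate: for each symbol s of L1, list the L2 entries in the n cells where L1 = s; they must all differ.
  L1 = 0: L2 entries (in reading order) 5, 1, 0, 3, 4, 6, 2 — all 7 distinct ✓
  L1 = 1: L2 entries (in reading order) 4, 2, 3, 5, 6, 1, 0 — all 7 distinct ✓
  L1 = 2: L2 entries (in reading order) 0, 4, 1, 2, 3, 5, 6 — all 7 distinct ✓
  L1 = 3: L2 entries (in reading order) 2, 5, 6, 1, 0, 3, 4 — all 7 distinct ✓
  L1 = 4: L2 entries (in reading order) 1, 3, 4, 6, 2, 0, 5 — all 7 distinct ✓
  L1 = 5: L2 entries (in reading order) 6, 0, 5, 4, 1, 2, 3 — all 7 distinct ✓
  L1 = 6: L2 entries (in reading order) 3, 6, 2, 0, 5, 4, 1 — all 7 distinct ✓
Every symbol of L1 meets every symbol of L2 exactly once, so all 49 pairs are distinct (49 of 49).
Conclusion: YES.

YES


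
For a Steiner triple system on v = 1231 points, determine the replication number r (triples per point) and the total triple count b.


An STS(v) is a 2-(v, 3, 1) BIBD: block size k = 3, λ = 1.
Replication: r(k − 1) = λ(v − 1) ⇒ r·2 = 1231 − 1 = 1230 ⇒ r = 615.
Block count: bk = vr ⇒ b·3 = 1231·615 = 757065 ⇒ b = 252355.

r = 615, b = 252355.


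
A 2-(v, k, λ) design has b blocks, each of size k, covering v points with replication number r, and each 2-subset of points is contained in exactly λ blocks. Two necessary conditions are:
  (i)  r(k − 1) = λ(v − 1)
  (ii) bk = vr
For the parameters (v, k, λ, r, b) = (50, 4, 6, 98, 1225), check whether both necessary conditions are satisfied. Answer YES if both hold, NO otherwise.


Condition (i): r(k − 1) = 98·3 = 294; λ(v − 1) = 6·49 = 294. Match? YES.
Condition (ii): bk = 1225·4 = 4900; vr = 50·98 = 4900. Match? YES.
Both conditions hold? YES.

YES


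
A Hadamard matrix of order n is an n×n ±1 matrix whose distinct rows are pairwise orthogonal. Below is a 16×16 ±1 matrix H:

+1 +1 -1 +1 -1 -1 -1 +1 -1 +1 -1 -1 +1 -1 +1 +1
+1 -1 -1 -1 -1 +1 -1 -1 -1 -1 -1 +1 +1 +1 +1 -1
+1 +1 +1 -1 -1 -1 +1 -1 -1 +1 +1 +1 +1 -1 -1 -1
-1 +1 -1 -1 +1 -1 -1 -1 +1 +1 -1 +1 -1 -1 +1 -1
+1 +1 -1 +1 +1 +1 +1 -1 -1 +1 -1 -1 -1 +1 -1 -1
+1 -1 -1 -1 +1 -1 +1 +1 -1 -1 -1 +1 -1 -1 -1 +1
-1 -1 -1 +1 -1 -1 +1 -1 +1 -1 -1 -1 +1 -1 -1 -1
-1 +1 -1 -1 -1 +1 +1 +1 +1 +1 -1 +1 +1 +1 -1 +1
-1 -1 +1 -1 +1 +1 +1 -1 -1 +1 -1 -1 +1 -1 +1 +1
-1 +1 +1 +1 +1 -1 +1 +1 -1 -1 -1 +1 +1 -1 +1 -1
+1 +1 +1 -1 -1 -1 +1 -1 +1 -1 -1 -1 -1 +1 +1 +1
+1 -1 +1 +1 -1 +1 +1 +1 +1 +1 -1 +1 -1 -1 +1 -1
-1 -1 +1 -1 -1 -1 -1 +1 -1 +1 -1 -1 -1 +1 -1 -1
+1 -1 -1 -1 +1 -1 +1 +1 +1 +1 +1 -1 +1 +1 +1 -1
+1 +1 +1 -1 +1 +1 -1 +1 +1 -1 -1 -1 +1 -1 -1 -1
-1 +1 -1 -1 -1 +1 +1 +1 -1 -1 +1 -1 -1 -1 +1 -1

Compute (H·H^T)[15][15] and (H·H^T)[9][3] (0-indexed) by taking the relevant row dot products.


Row 3 of H: [-1, 1, -1, -1, 1, -1, -1, -1, 1, 1, -1, 1, -1, -1, 1, -1].
Row 9 of H: [-1, 1, 1, 1, 1, -1, 1, 1, -1, -1, -1, 1, 1, -1, 1, -1].
Row 15 of H: [-1, 1, -1, -1, -1, 1, 1, 1, -1, -1, 1, -1, -1, -1, 1, -1].
(H·H^T)[15][15] = Σ_j H[15][j]·H[15][j] = (-1)² + (1)² + (-1)² + (-1)² + (-1)² + (1)² + (1)² + (1)² + (-1)² + (-1)² + (1)² + (-1)² + (-1)² + (-1)² + (1)² + (-1)² = 1 + 1 + 1 + 1 + 1 + 1 + 1 + 1 + 1 + 1 + 1 + 1 + 1 + 1 + 1 + 1 = 16.
(H·H^T)[9][3] = Σ_j H[9][j]·H[3][j] = (-1)·(-1) + (1)·(1) + (1)·(-1) + (1)·(-1) + (1)·(1) + (-1)·(-1) + (1)·(-1) + (1)·(-1) + (-1)·(1) + (-1)·(1) + (-1)·(-1) + (1)·(1) + (1)·(-1) + (-1)·(-1) + (1)·(1) + (-1)·(-1) = 1 + 1 + -1 + -1 + 1 + 1 + -1 + -1 + -1 + -1 + 1 + 1 + -1 + 1 + 1 + 1 = 2.
Rows 9 and 3 are not orthogonal (dot product = 2 ≠ 0), so H is not a Hadamard matrix.

(15,15) entry = 16; (9,3) entry = 2.


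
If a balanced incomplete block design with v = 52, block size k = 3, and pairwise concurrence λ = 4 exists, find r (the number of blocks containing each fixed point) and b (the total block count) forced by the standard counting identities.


Any 2-(v, k, λ) BIBD satisfies two necessary conditions:
  (i)  Each point sits in r blocks, and counting incidences through any fixed point gives r(k − 1) = λ(v − 1), so r = λ(v − 1)/(k − 1).
  (ii) Total incidences bk = vr, so b = vr/k.
Step 1: r = λ(v − 1)/(k − 1) = 4·(52 − 1)/(3 − 1) = 4·51/2 = 204/2 = 102.
Step 2: b = vr/k = 52·102/3 = 5304/3 = 1768.
Check integrality: r = 102 ∈ Z ✓, b = 1768 ∈ Z ✓.
(These identities are necessary conditions: they determine r and b for any design with these parameters, but do not by themselves prove that one exists.)

r = 102, b = 1768.


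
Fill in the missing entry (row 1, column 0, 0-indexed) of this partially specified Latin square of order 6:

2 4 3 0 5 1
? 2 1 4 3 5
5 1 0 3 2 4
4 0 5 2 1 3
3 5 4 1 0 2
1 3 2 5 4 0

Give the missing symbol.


Row 1 contains symbols [1, 2, 3, 4, 5] — missing [0].
Column 0 contains symbols [1, 2, 3, 4, 5] — missing [0].
The missing symbol must appear in both missing sets; intersection = [0].
Therefore the hidden value is 0.

Missing value = 0.


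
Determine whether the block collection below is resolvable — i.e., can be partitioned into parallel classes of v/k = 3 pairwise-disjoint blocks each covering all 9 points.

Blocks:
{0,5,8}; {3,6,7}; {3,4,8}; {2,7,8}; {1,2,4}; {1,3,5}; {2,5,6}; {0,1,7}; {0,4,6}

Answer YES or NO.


v = 9, block size k = 3, number of blocks = 9.
For resolvability, blocks must partition into parallel classes of size v/k = 3.
Total blocks must therefore be a multiple of 3: 9 = 3·3 + 0 ⇒ divisible ✓.
Greedy packing gives 3 candidate class(es). Each should be a full parallel class (size 3, covers all 9 points).
  Class 1 (3 blocks): {0,5,8}; {3,6,7}; {1,2,4}. Points covered: [0, 1, 2, 3, 4, 5, 6, 7, 8].
  Class 2 (3 blocks): {3,4,8}; {2,5,6}; {0,1,7}. Points covered: [0, 1, 2, 3, 4, 5, 6, 7, 8].
  Class 3 (3 blocks): {2,7,8}; {1,3,5}; {0,4,6}. Points covered: [0, 1, 2, 3, 4, 5, 6, 7, 8].
All classes full (size 3)? YES. All classes cover every point? YES.
Resolvable? YES.

YES


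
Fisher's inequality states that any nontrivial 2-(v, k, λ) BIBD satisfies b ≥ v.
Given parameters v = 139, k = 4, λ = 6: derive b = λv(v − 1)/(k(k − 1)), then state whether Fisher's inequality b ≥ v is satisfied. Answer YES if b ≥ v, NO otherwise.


b = λv(v − 1)/(k(k − 1)) = 6·139·138/(4·3) = 115092/12 = 9591.
Compare with v = 139: b ≥ v, so Fisher's inequality holds.

YES


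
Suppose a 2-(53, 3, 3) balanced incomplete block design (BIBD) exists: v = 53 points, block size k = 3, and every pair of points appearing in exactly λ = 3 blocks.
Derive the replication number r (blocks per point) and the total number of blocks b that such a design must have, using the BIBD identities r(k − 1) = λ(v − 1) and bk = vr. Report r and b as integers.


Any 2-(v, k, λ) BIBD satisfies two necessary conditions:
  (i)  Each point sits in r blocks, and counting incidences through any fixed point gives r(k − 1) = λ(v − 1), so r = λ(v − 1)/(k − 1).
  (ii) Total incidences bk = vr, so b = vr/k.
Step 1: r = λ(v − 1)/(k − 1) = 3·(53 − 1)/(3 − 1) = 3·52/2 = 156/2 = 78.
Step 2: b = vr/k = 53·78/3 = 4134/3 = 1378.
Check integrality: r = 78 ∈ Z ✓, b = 1378 ∈ Z ✓.
(These identities are necessary conditions: they determine r and b for any design with these parameters, but do not by themselves prove that one exists.)

r = 78, b = 1378.


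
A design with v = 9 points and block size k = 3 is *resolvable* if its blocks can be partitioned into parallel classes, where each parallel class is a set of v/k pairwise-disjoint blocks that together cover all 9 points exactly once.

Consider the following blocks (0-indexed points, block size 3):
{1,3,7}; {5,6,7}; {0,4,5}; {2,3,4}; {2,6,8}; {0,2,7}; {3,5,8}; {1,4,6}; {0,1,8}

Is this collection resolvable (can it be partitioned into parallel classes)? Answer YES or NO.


v = 9, block size k = 3, number of blocks = 9.
For resolvability, blocks must partition into parallel classes of size v/k = 3.
Total blocks must therefore be a multiple of 3: 9 = 3·3 + 0 ⇒ divisible ✓.
Greedy packing gives 3 candidate class(es). Each should be a full parallel class (size 3, covers all 9 points).
  Class 1 (3 blocks): {1,3,7}; {0,4,5}; {2,6,8}. Points covered: [0, 1, 2, 3, 4, 5, 6, 7, 8].
  Class 2 (3 blocks): {5,6,7}; {2,3,4}; {0,1,8}. Points covered: [0, 1, 2, 3, 4, 5, 6, 7, 8].
  Class 3 (3 blocks): {0,2,7}; {3,5,8}; {1,4,6}. Points covered: [0, 1, 2, 3, 4, 5, 6, 7, 8].
All classes full (size 3)? YES. All classes cover every point? YES.
Resolvable? YES.

YES


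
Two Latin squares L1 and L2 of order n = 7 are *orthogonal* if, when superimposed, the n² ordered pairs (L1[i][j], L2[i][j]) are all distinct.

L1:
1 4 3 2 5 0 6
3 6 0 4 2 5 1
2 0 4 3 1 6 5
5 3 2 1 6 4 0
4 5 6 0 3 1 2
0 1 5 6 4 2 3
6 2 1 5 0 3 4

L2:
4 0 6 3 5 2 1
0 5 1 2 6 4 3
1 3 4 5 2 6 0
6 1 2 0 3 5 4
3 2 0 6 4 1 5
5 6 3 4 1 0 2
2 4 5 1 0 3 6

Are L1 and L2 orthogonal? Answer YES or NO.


Form the n² = 49 superimposed pairs (L1[i][j], L2[i][j]), row by row (rows and columns indexed from 0):
row 0: (1,4) (4,0) (3,6) (2,3) (5,5) (0,2) (6,1)
row 1: (3,0) (6,5) (0,1) (4,2) (2,6) (5,4) (1,3)
row 2: (2,1) (0,3) (4,4) (3,5) (1,2) (6,6) (5,0)
row 3: (5,6) (3,1) (2,2) (1,0) (6,3) (4,5) (0,4)
row 4: (4,3) (5,2) (6,0) (0,6) (3,4) (1,1) (2,5)
row 5: (0,5) (1,6) (5,3) (6,4) (4,1) (2,0) (3,2)
row 6: (6,2) (2,4) (1,5) (5,1) (0,0) (3,3) (4,6)
Orthogonality requires all 49 pairs distinct.
Check by first coordinate: for each symbol s of L1, list the L2 entries in the n cells where L1 = s; they must all differ.
  L1 = 0: L2 entries (in reading order) 2, 1, 3, 4, 6, 5, 0 — all 7 distinct ✓
  L1 = 1: L2 entries (in reading order) 4, 3, 2, 0, 1, 6, 5 — all 7 distinct ✓
  L1 = 2: L2 entries (in reading order) 3, 6, 1, 2, 5, 0, 4 — all 7 distinct ✓
  L1 = 3: L2 entries (in reading order) 6, 0, 5, 1, 4, 2, 3 — all 7 distinct ✓
  L1 = 4: L2 entries (in reading order) 0, 2, 4, 5, 3, 1, 6 — all 7 distinct ✓
  L1 = 5: L2 entries (in reading order) 5, 4, 0, 6, 2, 3, 1 — all 7 distinct ✓
  L1 = 6: L2 entries (in reading order) 1, 5, 6, 3, 0, 4, 2 — all 7 distinct ✓
Every symbol of L1 meets every symbol of L2 exactly once, so all 49 pairs are distinct (49 of 49).
Conclusion: YES.

YES


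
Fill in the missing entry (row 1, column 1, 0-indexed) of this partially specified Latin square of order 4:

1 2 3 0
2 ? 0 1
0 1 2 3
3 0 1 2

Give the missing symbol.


Row 1 contains symbols [0, 1, 2] — missing [3].
Column 1 contains symbols [0, 1, 2] — missing [3].
The missing symbol must appear in both missing sets; intersection = [3].
Therefore the hidden value is 3.

Missing value = 3.


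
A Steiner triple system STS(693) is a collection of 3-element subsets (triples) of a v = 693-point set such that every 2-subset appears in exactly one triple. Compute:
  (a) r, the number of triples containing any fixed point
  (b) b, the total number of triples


An STS(v) is a 2-(v, 3, 1) BIBD: block size k = 3, λ = 1.
Replication: r(k − 1) = λ(v − 1) ⇒ r·2 = 693 − 1 = 692 ⇒ r = 346.
Block count: bk = vr ⇒ b·3 = 693·346 = 239778 ⇒ b = 79926.

r = 346, b = 79926.


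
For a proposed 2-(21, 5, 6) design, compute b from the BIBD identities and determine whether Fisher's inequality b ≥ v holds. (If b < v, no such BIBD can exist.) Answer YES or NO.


r = λ(v − 1)/(k − 1) = 6·20/4 = 30.
b = vr/k = 21·30/5 = 126.
Fisher's inequality: b ≥ v ⇔ 126 ≥ 21? YES.

YES


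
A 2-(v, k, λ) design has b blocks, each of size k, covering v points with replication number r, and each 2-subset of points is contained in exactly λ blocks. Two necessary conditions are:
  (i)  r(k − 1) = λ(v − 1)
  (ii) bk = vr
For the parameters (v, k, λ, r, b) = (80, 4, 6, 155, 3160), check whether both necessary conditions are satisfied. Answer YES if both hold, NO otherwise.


Condition (i): r(k − 1) = 155·3 = 465; λ(v − 1) = 6·79 = 474. Match? NO.
Condition (ii): bk = 3160·4 = 12640; vr = 80·155 = 12400. Match? NO.
Both conditions hold? NO.

NO


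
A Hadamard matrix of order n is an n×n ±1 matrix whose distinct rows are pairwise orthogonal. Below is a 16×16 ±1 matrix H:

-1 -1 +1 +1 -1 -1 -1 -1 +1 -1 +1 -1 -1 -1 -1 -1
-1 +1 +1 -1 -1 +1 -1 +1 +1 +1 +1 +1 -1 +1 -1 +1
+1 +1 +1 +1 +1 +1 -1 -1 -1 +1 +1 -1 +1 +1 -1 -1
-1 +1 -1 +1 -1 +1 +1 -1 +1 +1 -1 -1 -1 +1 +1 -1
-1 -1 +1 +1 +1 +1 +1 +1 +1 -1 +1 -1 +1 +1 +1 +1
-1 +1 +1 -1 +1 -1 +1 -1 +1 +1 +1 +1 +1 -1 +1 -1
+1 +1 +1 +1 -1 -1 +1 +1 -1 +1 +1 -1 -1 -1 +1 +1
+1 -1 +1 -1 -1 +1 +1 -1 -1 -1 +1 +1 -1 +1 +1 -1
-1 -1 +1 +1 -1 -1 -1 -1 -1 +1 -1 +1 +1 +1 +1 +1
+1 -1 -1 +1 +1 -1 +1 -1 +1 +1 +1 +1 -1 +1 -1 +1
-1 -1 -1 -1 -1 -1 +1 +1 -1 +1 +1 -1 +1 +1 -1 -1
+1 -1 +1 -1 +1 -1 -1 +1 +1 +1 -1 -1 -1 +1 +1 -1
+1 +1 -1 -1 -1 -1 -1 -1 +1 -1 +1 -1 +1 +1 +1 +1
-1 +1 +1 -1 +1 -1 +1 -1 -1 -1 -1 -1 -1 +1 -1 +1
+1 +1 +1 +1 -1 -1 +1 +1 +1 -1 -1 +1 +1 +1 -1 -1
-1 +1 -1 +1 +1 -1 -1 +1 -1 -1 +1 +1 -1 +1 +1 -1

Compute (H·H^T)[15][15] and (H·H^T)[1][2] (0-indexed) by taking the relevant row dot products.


Row 1 of H: [-1, 1, 1, -1, -1, 1, -1, 1, 1, 1, 1, 1, -1, 1, -1, 1].
Row 2 of H: [1, 1, 1, 1, 1, 1, -1, -1, -1, 1, 1, -1, 1, 1, -1, -1].
Row 15 of H: [-1, 1, -1, 1, 1, -1, -1, 1, -1, -1, 1, 1, -1, 1, 1, -1].
(H·H^T)[15][15] = Σ_j H[15][j]·H[15][j] = (-1)² + (1)² + (-1)² + (1)² + (1)² + (-1)² + (-1)² + (1)² + (-1)² + (-1)² + (1)² + (1)² + (-1)² + (1)² + (1)² + (-1)² = 1 + 1 + 1 + 1 + 1 + 1 + 1 + 1 + 1 + 1 + 1 + 1 + 1 + 1 + 1 + 1 = 16.
(H·H^T)[1][2] = Σ_j H[1][j]·H[2][j] = (-1)·(1) + (1)·(1) + (1)·(1) + (-1)·(1) + (-1)·(1) + (1)·(1) + (-1)·(-1) + (1)·(-1) + (1)·(-1) + (1)·(1) + (1)·(1) + (1)·(-1) + (-1)·(1) + (1)·(1) + (-1)·(-1) + (1)·(-1) = -1 + 1 + 1 + -1 + -1 + 1 + 1 + -1 + -1 + 1 + 1 + -1 + -1 + 1 + 1 + -1 = 0.
So rows 1 and 2 are orthogonal; the diagonal entry equals n = 16.

(15,15) entry = 16; (1,2) entry = 0.


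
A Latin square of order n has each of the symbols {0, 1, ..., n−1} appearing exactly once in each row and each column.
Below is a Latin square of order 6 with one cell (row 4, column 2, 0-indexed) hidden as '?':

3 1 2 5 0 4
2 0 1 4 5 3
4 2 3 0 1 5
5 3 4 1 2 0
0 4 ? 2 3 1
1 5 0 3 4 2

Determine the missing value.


Row 4 contains symbols [0, 1, 2, 3, 4] — missing [5].
Column 2 contains symbols [0, 1, 2, 3, 4] — missing [5].
The missing symbol must appear in both missing sets; intersection = [5].
Therefore the hidden value is 5.

Missing value = 5.


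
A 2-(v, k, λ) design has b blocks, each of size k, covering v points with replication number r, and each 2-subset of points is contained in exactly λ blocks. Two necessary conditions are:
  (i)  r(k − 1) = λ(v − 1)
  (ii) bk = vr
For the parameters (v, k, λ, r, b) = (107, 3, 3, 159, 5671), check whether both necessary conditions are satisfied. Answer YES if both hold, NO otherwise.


Condition (i): r(k − 1) = 159·2 = 318; λ(v − 1) = 3·106 = 318. Match? YES.
Condition (ii): bk = 5671·3 = 17013; vr = 107·159 = 17013. Match? YES.
Both conditions hold? YES.

YES


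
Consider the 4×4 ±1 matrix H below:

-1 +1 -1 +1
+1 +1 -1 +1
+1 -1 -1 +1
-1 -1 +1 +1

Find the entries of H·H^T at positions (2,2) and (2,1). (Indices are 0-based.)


Row 1 of H: [1, 1, -1, 1].
Row 2 of H: [1, -1, -1, 1].
(H·H^T)[2][2] = Σ_j H[2][j]·H[2][j] = (1)² + (-1)² + (-1)² + (1)² = 1 + 1 + 1 + 1 = 4.
(H·H^T)[2][1] = Σ_j H[2][j]·H[1][j] = (1)·(1) + (-1)·(1) + (-1)·(-1) + (1)·(1) = 1 + -1 + 1 + 1 = 2.
Rows 2 and 1 are not orthogonal (dot product = 2 ≠ 0), so H is not a Hadamard matrix.

(2,2) entry = 4; (2,1) entry = 2.


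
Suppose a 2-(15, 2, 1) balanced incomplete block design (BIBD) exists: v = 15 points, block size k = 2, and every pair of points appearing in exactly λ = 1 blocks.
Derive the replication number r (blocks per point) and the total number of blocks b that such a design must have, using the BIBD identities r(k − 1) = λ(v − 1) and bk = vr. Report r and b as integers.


Any 2-(v, k, λ) BIBD satisfies two necessary conditions:
  (i)  Each point sits in r blocks, and counting incidences through any fixed point gives r(k − 1) = λ(v − 1), so r = λ(v − 1)/(k − 1).
  (ii) Total incidences bk = vr, so b = vr/k.
Step 1: r = λ(v − 1)/(k − 1) = 1·(15 − 1)/(2 − 1) = 1·14/1 = 14/1 = 14.
Step 2: b = vr/k = 15·14/2 = 210/2 = 105.
Check integrality: r = 14 ∈ Z ✓, b = 105 ∈ Z ✓.
(These identities are necessary conditions: they determine r and b for any design with these parameters, but do not by themselves prove that one exists.)

r = 14, b = 105.


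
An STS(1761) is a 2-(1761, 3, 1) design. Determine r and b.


An STS(v) is a 2-(v, 3, 1) BIBD: block size k = 3, λ = 1.
Replication: r(k − 1) = λ(v − 1) ⇒ r·2 = 1761 − 1 = 1760 ⇒ r = 880.
Block count: bk = vr ⇒ b·3 = 1761·880 = 1549680 ⇒ b = 516560.
(Check via b = v(v − 1)/6 = 1761·1760/6 = 3099360/6 = 516560.)

r = 880, b = 516560.


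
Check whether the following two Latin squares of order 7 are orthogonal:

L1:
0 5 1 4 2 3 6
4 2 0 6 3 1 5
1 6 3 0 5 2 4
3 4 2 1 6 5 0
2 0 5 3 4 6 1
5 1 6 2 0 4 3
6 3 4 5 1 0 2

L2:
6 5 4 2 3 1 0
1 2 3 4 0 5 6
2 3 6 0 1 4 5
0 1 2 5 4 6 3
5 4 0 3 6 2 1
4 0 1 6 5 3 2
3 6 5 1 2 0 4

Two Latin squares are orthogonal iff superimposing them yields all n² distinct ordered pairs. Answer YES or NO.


Form the n² = 49 superimposed pairs (L1[i][j], L2[i][j]), row by row (rows and columns indexed from 0):
row 0: (0,6) (5,5) (1,4) (4,2) (2,3) (3,1) (6,0)
row 1: (4,1) (2,2) (0,3) (6,4) (3,0) (1,5) (5,6)
row 2: (1,2) (6,3) (3,6) (0,0) (5,1) (2,4) (4,5)
row 3: (3,0) (4,1) (2,2) (1,5) (6,4) (5,6) (0,3)
row 4: (2,5) (0,4) (5,0) (3,3) (4,6) (6,2) (1,1)
row 5: (5,4) (1,0) (6,1) (2,6) (0,5) (4,3) (3,2)
row 6: (6,3) (3,6) (4,5) (5,1) (1,2) (0,0) (2,4)
Orthogonality requires all 49 pairs distinct.
But the pair (3,0) repeats: cell (1,4) has L1 = 3, L2 = 0, and cell (3,0) has L1 = 3, L2 = 0.
A repeated pair means some other pair never occurs (only 35 distinct pairs out of 49), so the squares are not orthogonal.
Conclusion: NO.

NO


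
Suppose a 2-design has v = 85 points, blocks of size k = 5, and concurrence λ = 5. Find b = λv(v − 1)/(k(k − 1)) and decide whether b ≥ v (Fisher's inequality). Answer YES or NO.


r = λ(v − 1)/(k − 1) = 5·84/4 = 105.
b = vr/k = 85·105/5 = 1785.
Fisher's inequality: b ≥ v ⇔ 1785 ≥ 85? YES.

YES


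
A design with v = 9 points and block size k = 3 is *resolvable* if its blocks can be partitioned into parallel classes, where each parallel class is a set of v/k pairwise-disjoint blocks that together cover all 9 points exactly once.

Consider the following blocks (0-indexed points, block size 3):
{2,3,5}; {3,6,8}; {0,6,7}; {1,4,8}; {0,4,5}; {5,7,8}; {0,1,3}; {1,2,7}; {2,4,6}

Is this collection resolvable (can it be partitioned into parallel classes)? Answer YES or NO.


v = 9, block size k = 3, number of blocks = 9.
For resolvability, blocks must partition into parallel classes of size v/k = 3.
Total blocks must therefore be a multiple of 3: 9 = 3·3 + 0 ⇒ divisible ✓.
Greedy packing gives 3 candidate class(es). Each should be a full parallel class (size 3, covers all 9 points).
  Class 1 (3 blocks): {2,3,5}; {0,6,7}; {1,4,8}. Points covered: [0, 1, 2, 3, 4, 5, 6, 7, 8].
  Class 2 (3 blocks): {3,6,8}; {0,4,5}; {1,2,7}. Points covered: [0, 1, 2, 3, 4, 5, 6, 7, 8].
  Class 3 (3 blocks): {5,7,8}; {0,1,3}; {2,4,6}. Points covered: [0, 1, 2, 3, 4, 5, 6, 7, 8].
All classes full (size 3)? YES. All classes cover every point? YES.
Resolvable? YES.

YES


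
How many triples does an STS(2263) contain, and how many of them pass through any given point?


An STS(v) is a 2-(v, 3, 1) BIBD: block size k = 3, λ = 1.
Replication: r(k − 1) = λ(v − 1) ⇒ r·2 = 2263 − 1 = 2262 ⇒ r = 1131.
Block count: b = v(v − 1)/6 = 2263·2262/6 = 5118906/6 = 853151.
(Check via bk = vr: 853151·3 = 2559453 = 2263·1131 = 2559453 ✓.)

r = 1131, b = 853151.


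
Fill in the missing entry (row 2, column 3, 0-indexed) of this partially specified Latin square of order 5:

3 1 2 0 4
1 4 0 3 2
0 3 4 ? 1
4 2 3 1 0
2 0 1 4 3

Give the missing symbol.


Row 2 contains symbols [0, 1, 3, 4] — missing [2].
Column 3 contains symbols [0, 1, 3, 4] — missing [2].
The missing symbol must appear in both missing sets; intersection = [2].
Therefore the hidden value is 2.

Missing value = 2.


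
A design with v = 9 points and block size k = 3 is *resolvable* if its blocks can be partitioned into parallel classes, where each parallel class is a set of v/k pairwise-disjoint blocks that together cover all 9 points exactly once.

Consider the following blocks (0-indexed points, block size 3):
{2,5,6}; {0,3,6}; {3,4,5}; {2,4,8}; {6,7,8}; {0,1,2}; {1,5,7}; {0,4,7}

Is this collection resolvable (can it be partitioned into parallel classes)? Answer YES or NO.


v = 9, block size k = 3, number of blocks = 8.
For resolvability, blocks must partition into parallel classes of size v/k = 3.
Total blocks must therefore be a multiple of 3: 8 = 3·2 + 2 ⇒ not divisible ✗.
Resolvable? NO.

NO


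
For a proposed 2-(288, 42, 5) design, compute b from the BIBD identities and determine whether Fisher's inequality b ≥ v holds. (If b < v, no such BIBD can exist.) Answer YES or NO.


r = λ(v − 1)/(k − 1) = 5·287/41 = 35.
b = vr/k = 288·35/42 = 240.
Fisher's inequality: b ≥ v ⇔ 240 ≥ 288? NO.

NO


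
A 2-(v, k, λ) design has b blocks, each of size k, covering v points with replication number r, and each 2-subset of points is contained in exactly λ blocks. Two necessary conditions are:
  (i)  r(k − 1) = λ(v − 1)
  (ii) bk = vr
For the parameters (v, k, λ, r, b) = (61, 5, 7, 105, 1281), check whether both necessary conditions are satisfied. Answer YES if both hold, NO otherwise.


Condition (i): r(k − 1) = 105·4 = 420; λ(v − 1) = 7·60 = 420. Match? YES.
Condition (ii): bk = 1281·5 = 6405; vr = 61·105 = 6405. Match? YES.
Both conditions hold? YES.

YES


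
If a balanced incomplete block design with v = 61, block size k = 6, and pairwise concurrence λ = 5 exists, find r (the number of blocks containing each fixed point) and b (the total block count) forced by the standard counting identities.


Any 2-(v, k, λ) BIBD satisfies two necessary conditions:
  (i)  Each point sits in r blocks, and counting incidences through any fixed point gives r(k − 1) = λ(v − 1), so r = λ(v − 1)/(k − 1).
  (ii) Total incidences bk = vr, so b = vr/k.
Step 1: r = λ(v − 1)/(k − 1) = 5·(61 − 1)/(6 − 1) = 5·60/5 = 300/5 = 60.
Step 2: b = vr/k = 61·60/6 = 3660/6 = 610.
Check integrality: r = 60 ∈ Z ✓, b = 610 ∈ Z ✓.
(These identities are necessary conditions: they determine r and b for any design with these parameters, but do not by themselves prove that one exists.)

r = 60, b = 610.


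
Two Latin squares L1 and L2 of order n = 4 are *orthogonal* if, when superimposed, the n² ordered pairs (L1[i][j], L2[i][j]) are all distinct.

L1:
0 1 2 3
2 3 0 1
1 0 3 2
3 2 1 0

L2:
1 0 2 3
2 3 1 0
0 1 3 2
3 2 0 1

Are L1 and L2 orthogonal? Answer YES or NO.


Form the n² = 16 superimposed pairs (L1[i][j], L2[i][j]), row by row (rows and columns indexed from 0):
row 0: (0,1) (1,0) (2,2) (3,3)
row 1: (2,2) (3,3) (0,1) (1,0)
row 2: (1,0) (0,1) (3,3) (2,2)
row 3: (3,3) (2,2) (1,0) (0,1)
Orthogonality requires all 16 pairs distinct.
But the pair (2,2) repeats: cell (0,2) has L1 = 2, L2 = 2, and cell (1,0) has L1 = 2, L2 = 2.
A repeated pair means some other pair never occurs (only 4 distinct pairs out of 16), so the squares are not orthogonal.
Conclusion: NO.

NO


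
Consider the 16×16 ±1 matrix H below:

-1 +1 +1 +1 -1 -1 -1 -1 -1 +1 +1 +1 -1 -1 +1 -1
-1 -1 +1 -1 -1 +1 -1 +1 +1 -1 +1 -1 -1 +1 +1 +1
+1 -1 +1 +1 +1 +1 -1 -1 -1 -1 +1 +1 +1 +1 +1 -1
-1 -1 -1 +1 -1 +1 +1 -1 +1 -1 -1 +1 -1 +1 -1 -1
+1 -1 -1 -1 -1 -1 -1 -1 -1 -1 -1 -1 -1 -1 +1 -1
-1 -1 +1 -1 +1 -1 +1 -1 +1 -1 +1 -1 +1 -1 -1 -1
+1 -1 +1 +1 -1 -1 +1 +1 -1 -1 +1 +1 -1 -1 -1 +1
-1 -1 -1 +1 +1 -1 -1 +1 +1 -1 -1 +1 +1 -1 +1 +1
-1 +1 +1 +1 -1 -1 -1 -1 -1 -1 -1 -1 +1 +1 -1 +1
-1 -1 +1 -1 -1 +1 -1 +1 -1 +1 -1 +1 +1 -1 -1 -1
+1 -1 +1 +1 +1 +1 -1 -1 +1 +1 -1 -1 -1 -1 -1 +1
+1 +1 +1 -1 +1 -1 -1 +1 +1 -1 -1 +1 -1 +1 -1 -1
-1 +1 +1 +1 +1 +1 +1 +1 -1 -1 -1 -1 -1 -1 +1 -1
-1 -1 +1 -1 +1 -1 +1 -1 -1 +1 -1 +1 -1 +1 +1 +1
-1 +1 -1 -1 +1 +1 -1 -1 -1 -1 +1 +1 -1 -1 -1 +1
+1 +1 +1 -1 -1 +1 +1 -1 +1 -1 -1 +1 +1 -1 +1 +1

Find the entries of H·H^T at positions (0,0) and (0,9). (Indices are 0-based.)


Row 0 of H: [-1, 1, 1, 1, -1, -1, -1, -1, -1, 1, 1, 1, -1, -1, 1, -1].
Row 9 of H: [-1, -1, 1, -1, -1, 1, -1, 1, -1, 1, -1, 1, 1, -1, -1, -1].
(H·H^T)[0][0] = Σ_j H[0][j]·H[0][j] = (-1)² + (1)² + (1)² + (1)² + (-1)² + (-1)² + (-1)² + (-1)² + (-1)² + (1)² + (1)² + (1)² + (-1)² + (-1)² + (1)² + (-1)² = 1 + 1 + 1 + 1 + 1 + 1 + 1 + 1 + 1 + 1 + 1 + 1 + 1 + 1 + 1 + 1 = 16.
(H·H^T)[0][9] = Σ_j H[0][j]·H[9][j] = (-1)·(-1) + (1)·(-1) + (1)·(1) + (1)·(-1) + (-1)·(-1) + (-1)·(1) + (-1)·(-1) + (-1)·(1) + (-1)·(-1) + (1)·(1) + (1)·(-1) + (1)·(1) + (-1)·(1) + (-1)·(-1) + (1)·(-1) + (-1)·(-1) = 1 + -1 + 1 + -1 + 1 + -1 + 1 + -1 + 1 + 1 + -1 + 1 + -1 + 1 + -1 + 1 = 2.
Rows 0 and 9 are not orthogonal (dot product = 2 ≠ 0), so H is not a Hadamard matrix.

(0,0) entry = 16; (0,9) entry = 2.


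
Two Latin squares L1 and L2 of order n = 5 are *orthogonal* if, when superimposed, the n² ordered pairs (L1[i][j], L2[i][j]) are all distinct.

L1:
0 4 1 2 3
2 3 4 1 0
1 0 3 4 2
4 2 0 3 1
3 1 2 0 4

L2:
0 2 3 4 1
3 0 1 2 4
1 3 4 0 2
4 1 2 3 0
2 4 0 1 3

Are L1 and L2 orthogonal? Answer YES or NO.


Form the n² = 25 superimposed pairs (L1[i][j], L2[i][j]), row by row (rows and columns indexed from 0):
row 0: (0,0) (4,2) (1,3) (2,4) (3,1)
row 1: (2,3) (3,0) (4,1) (1,2) (0,4)
row 2: (1,1) (0,3) (3,4) (4,0) (2,2)
row 3: (4,4) (2,1) (0,2) (3,3) (1,0)
row 4: (3,2) (1,4) (2,0) (0,1) (4,3)
Orthogonality requires all 25 pairs distinct.
Check by first coordinate: for each symbol s of L1, list the L2 entries in the n cells where L1 = s; they must all differ.
  L1 = 0: L2 entries (in reading order) 0, 4, 3, 2, 1 — all 5 distinct ✓
  L1 = 1: L2 entries (in reading order) 3, 2, 1, 0, 4 — all 5 distinct ✓
  L1 = 2: L2 entries (in reading order) 4, 3, 2, 1, 0 — all 5 distinct ✓
  L1 = 3: L2 entries (in reading order) 1, 0, 4, 3, 2 — all 5 distinct ✓
  L1 = 4: L2 entries (in reading order) 2, 1, 0, 4, 3 — all 5 distinct ✓
Every symbol of L1 meets every symbol of L2 exactly once, so all 25 pairs are distinct (25 of 25).
Conclusion: YES.

YES


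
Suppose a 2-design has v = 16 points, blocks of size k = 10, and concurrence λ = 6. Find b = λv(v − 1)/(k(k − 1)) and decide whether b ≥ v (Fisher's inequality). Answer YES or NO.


r = λ(v − 1)/(k − 1) = 6·15/9 = 10.
b = vr/k = 16·10/10 = 16.
Fisher's inequality: b ≥ v ⇔ 16 ≥ 16? YES.

YES


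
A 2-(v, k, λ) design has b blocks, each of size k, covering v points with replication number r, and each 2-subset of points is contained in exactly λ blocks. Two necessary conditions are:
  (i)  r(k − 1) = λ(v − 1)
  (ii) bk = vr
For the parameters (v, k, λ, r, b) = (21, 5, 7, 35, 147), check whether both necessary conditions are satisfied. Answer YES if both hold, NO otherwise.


Condition (i): r(k − 1) = 35·4 = 140; λ(v − 1) = 7·20 = 140. Match? YES.
Condition (ii): bk = 147·5 = 735; vr = 21·35 = 735. Match? YES.
Both conditions hold? YES.

YES


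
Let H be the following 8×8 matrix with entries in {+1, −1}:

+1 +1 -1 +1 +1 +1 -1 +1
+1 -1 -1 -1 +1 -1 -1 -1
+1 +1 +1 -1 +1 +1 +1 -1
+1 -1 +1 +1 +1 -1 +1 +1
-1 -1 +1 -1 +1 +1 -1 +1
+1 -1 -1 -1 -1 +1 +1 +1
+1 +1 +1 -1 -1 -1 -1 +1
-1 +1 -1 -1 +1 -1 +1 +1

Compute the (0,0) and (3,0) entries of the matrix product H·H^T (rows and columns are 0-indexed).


Row 0 of H: [1, 1, -1, 1, 1, 1, -1, 1].
Row 3 of H: [1, -1, 1, 1, 1, -1, 1, 1].
(H·H^T)[0][0] = Σ_j H[0][j]·H[0][j] = (1)² + (1)² + (-1)² + (1)² + (1)² + (1)² + (-1)² + (1)² = 1 + 1 + 1 + 1 + 1 + 1 + 1 + 1 = 8.
(H·H^T)[3][0] = Σ_j H[3][j]·H[0][j] = (1)·(1) + (-1)·(1) + (1)·(-1) + (1)·(1) + (1)·(1) + (-1)·(1) + (1)·(-1) + (1)·(1) = 1 + -1 + -1 + 1 + 1 + -1 + -1 + 1 = 0.
So rows 3 and 0 are orthogonal; the diagonal entry equals n = 8.

(0,0) entry = 8; (3,0) entry = 0.


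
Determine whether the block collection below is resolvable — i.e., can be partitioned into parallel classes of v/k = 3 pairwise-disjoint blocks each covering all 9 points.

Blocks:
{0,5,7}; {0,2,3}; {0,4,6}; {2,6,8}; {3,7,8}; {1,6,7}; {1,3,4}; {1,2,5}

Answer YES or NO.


v = 9, block size k = 3, number of blocks = 8.
For resolvability, blocks must partition into parallel classes of size v/k = 3.
Total blocks must therefore be a multiple of 3: 8 = 3·2 + 2 ⇒ not divisible ✗.
Resolvable? NO.

NO
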